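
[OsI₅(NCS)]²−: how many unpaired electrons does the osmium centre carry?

2

Summing ligand charges against the −2 overall charge gives an oxidation state of +4 for osmium.
Os sits in group 8, so the d-electron count is 8 − 4 = 4.
The spin state decides the count: a 5d ion has a large Δₒ and is invariably low-spin.
An octahedral low-spin d⁴ ion is t₂g⁴e_g⁰, giving 2 unpaired electrons.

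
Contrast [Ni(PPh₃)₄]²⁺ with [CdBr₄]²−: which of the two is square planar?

For [Ni(PPh₃)₄]²⁺: Ligand charges: triphenylphosphine is neutral. With an overall charge of +2 the nickel centre must be in the +2 oxidation state. Nickel is a group-10 element; Ni(II) is therefore d⁸. Triphenylphosphine is a strong-field ligand (high in the spectrochemical series). A 3d d⁸ ion with strong-field ligands gains enough CFSE to favour square planar over tetrahedral. → square planar.
For [CdBr₄]²−: Summing ligand charges against the −2 overall charge gives an oxidation state of +2 for cadmium. Cd sits in group 12, so the d-electron count is 12 − 2 = 10. A d¹⁰ ion has no crystal-field stabilisation preference between square planar and tetrahedral, so four ligands adopt the sterically favoured tetrahedral geometry. → tetrahedral.

[Ni(PPh₃)₄]²⁺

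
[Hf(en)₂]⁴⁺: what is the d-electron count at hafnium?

Ethylenediamine is neutral; balancing the +4 overall charge requires Hf(IV).
Group 4 minus oxidation state 4 gives a d⁰ configuration.

d0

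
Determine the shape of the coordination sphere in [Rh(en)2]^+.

square planar

Ligand charges: ethylenediamine is neutral. With an overall charge of +1 the rhodium centre must be in the +1 oxidation state.
Rh sits in group 9, so the d-electron count is 9 − 1 = 8.
Counting donor atoms: 2×ethylenediamine (bidentate) → 4 donors. Coordination number = 4.
A 4d d⁸ ion has a large crystal-field splitting; square planar leaves the high-energy d_{x²−y²} orbital empty and maximises CFSE.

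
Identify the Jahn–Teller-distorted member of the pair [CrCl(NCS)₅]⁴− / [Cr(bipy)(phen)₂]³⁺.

[CrCl(NCS)₅]⁴−: Summing ligand charges against the −4 overall charge gives an oxidation state of +2 for chromium. Group 6 minus oxidation state 2 gives a d⁴ configuration. Chloride and isothiocyanate are weak-field ligands for a first-row metal, so the complex is high-spin. The t₂g³e_g¹ (high-spin) configuration has an unevenly filled e_g set; the Jahn–Teller theorem predicts a tetragonal distortion (typically axial elongation) to lift the degeneracy.
[Cr(bipy)(phen)₂]³⁺: Ligand charges: 2,2′-bipyridine is neutral; 1,10-phenanthroline is neutral. With an overall charge of +3 the chromium centre must be in the +3 oxidation state. Group 6 minus oxidation state 3 gives a d³ configuration. The d³ configuration leaves the e_g set evenly filled (or empty) — no strong Jahn–Teller driving force.

[CrCl(NCS)₅]⁴−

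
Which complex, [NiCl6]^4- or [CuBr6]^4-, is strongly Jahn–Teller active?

[NiCl6]^4-: Ligand charges: each chloride is −1. With an overall charge of −4 the nickel centre must be in the +2 oxidation state. Nickel is a group-10 element; Ni(II) is therefore d⁸. The d⁸ configuration leaves the e_g set evenly filled (or empty) — no strong Jahn–Teller driving force.
[CuBr6]^4-: Ligand charges: each bromide is −1. With an overall charge of −4 the copper centre must be in the +2 oxidation state. Cu sits in group 11, so the d-electron count is 11 − 2 = 9. The t₂g⁶e_g³ configuration has an unevenly filled e_g set; the Jahn–Teller theorem predicts a tetragonal distortion (typically axial elongation) to lift the degeneracy.

[CuBr6]^4-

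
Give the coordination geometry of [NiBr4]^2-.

Ligand charges: each bromide is −1. With an overall charge of −2 the nickel centre must be in the +2 oxidation state.
Group 10 minus oxidation state 2 gives a d⁸ configuration.
Coordination number: 4.
Bromide is a weak-field ligand.
With weak-field ligands the CFSE gain from square planar is small, so a 3d d⁸ ion takes the sterically preferred tetrahedral geometry.

tetrahedral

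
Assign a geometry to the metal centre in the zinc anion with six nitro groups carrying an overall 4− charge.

Each nitro (N-bound nitrite) is −1; balancing the −4 overall charge requires Zn(II).
Zn sits in group 12, so the d-electron count is 12 − 2 = 10.
With 6 monodentate ligands the coordination number is 6.
Six donors around a single metal centre give an octahedral coordination sphere.

octahedral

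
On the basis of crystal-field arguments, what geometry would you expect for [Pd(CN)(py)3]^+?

square planar

Summing ligand charges against the +1 overall charge gives an oxidation state of +2 for palladium.
Palladium is a group-10 element; Pd(II) is therefore d⁸.
With 4 monodentate ligands the coordination number is 4.
A 4d d⁸ ion has a large crystal-field splitting; square planar leaves the high-energy d_{x²−y²} orbital empty and maximises CFSE.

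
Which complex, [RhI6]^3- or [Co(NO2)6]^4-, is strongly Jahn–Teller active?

[Co(NO2)6]^4-

[RhI6]^3-: Each iodide is −1; balancing the −3 overall charge requires Rh(III). Group 9 minus oxidation state 3 gives a d⁶ configuration. A 4d ion has a large Δₒ and is invariably low-spin. The d⁶ configuration leaves the e_g set evenly filled (or empty) — no strong Jahn–Teller driving force.
[Co(NO2)6]^4-: Ligand charges: each nitro (N-bound nitrite) is −1. With an overall charge of −4 the cobalt centre must be in the +2 oxidation state. Group 9 minus oxidation state 2 gives a d⁷ configuration. Nitro (N-bound nitrite) is a strong-field ligand (high in the spectrochemical series) for a first-row metal, so the complex is low-spin. The t₂g⁶e_g¹ (low-spin) configuration has an unevenly filled e_g set; the Jahn–Teller theorem predicts a tetragonal distortion (typically axial elongation) to lift the degeneracy.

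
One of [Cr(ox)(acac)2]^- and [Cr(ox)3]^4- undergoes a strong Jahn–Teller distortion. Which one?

[Cr(ox)(acac)2]^-: Summing ligand charges against the −1 overall charge gives an oxidation state of +3 for chromium. Group 6 minus oxidation state 3 gives a d³ configuration. The d³ configuration leaves the e_g set evenly filled (or empty) — no strong Jahn–Teller driving force.
[Cr(ox)3]^4-: Ligand charges: each oxalate is −2. With an overall charge of −4 the chromium centre must be in the +2 oxidation state. Cr sits in group 6, so the d-electron count is 6 − 2 = 4. Oxalate is a weak-field ligand for a first-row metal, so the complex is high-spin. The t₂g³e_g¹ (high-spin) configuration has an unevenly filled e_g set; the Jahn–Teller theorem predicts a tetragonal distortion (typically axial elongation) to lift the degeneracy.

[Cr(ox)3]^4-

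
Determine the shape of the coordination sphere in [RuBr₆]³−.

Each bromide is −1; balancing the −3 overall charge requires Ru(III).
Ru sits in group 8, so the d-electron count is 8 − 3 = 5.
With 6 monodentate ligands the coordination number is 6.
Six donors around a single metal centre give an octahedral coordination sphere.

octahedral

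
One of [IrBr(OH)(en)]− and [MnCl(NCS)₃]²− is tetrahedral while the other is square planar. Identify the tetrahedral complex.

For [IrBr(OH)(en)]−: Summing ligand charges against the −1 overall charge gives an oxidation state of +1 for iridium. Group 9 minus oxidation state 1 gives a d⁸ configuration. A 5d d⁸ ion has a large crystal-field splitting; square planar leaves the high-energy d_{x²−y²} orbital empty and maximises CFSE. → square planar.
For [MnCl(NCS)₃]²−: Summing ligand charges against the −2 overall charge gives an oxidation state of +2 for manganese. Manganese is a group-7 element; Mn(II) is therefore d⁵. A high-spin d⁵ ion has zero CFSE in either geometry, so four ligands adopt the sterically favoured tetrahedral geometry. → tetrahedral.

[MnCl(NCS)₃]²−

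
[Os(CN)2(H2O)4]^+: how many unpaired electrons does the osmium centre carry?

1

Each cyanide is −1; water is neutral; balancing the +1 overall charge requires Os(III).
Group 8 minus oxidation state 3 gives a d⁵ configuration.
The spin state decides the count: a 5d ion has a large Δₒ and is invariably low-spin.
An octahedral low-spin d⁵ ion is t₂g⁵e_g⁰, giving 1 unpaired electron.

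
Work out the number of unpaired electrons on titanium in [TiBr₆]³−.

1 unpaired electron

Each bromide is −1; balancing the −3 overall charge requires Ti(III).
Group 4 minus oxidation state 3 gives a d¹ configuration.
In an octahedral field the d¹ configuration is t₂g¹e_g⁰ (only one arrangement possible), giving 1 unpaired electron.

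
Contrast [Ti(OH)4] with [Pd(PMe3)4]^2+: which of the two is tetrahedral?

For [Ti(OH)4]: Summing ligand charges against the 0 overall charge gives an oxidation state of +4 for titanium. Titanium is a group-4 element; Ti(IV) is therefore d⁰. A d⁰ ion has no crystal-field stabilisation preference between square planar and tetrahedral, so four ligands adopt the sterically favoured tetrahedral geometry. → tetrahedral.
For [Pd(PMe3)4]^2+: Summing ligand charges against the +2 overall charge gives an oxidation state of +2 for palladium. Palladium is a group-10 element; Pd(II) is therefore d⁸. A 4d d⁸ ion has a large crystal-field splitting; square planar leaves the high-energy d_{x²−y²} orbital empty and maximises CFSE. → square planar.

[Ti(OH)4]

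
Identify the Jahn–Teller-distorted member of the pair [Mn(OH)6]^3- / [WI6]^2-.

[Mn(OH)6]^3-

[Mn(OH)6]^3-: Ligand charges: each hydroxide is −1. With an overall charge of −3 the manganese centre must be in the +3 oxidation state. Manganese is a group-7 element; Mn(III) is therefore d⁴. Hydroxide is a weak-field ligand for a first-row metal, so the complex is high-spin. The t₂g³e_g¹ (high-spin) configuration has an unevenly filled e_g set; the Jahn–Teller theorem predicts a tetragonal distortion (typically axial elongation) to lift the degeneracy.
[WI6]^2-: Each iodide is −1; balancing the −2 overall charge requires W(IV). Group 6 minus oxidation state 4 gives a d² configuration. The d² configuration leaves the e_g set evenly filled (or empty) — no strong Jahn–Teller driving force.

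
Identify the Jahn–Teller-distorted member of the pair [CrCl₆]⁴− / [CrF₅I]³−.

[CrCl₆]⁴−

[CrCl₆]⁴−: Summing ligand charges against the −4 overall charge gives an oxidation state of +2 for chromium. Cr sits in group 6, so the d-electron count is 6 − 2 = 4. Chloride is a weak-field ligand for a first-row metal, so the complex is high-spin. The t₂g³e_g¹ (high-spin) configuration has an unevenly filled e_g set; the Jahn–Teller theorem predicts a tetragonal distortion (typically axial elongation) to lift the degeneracy.
[CrF₅I]³−: Summing ligand charges against the −3 overall charge gives an oxidation state of +3 for chromium. Cr sits in group 6, so the d-electron count is 6 − 3 = 3. The d³ configuration leaves the e_g set evenly filled (or empty) — no strong Jahn–Teller driving force.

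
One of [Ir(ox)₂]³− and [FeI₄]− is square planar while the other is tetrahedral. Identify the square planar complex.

[Ir(ox)₂]³−

For [Ir(ox)₂]³−: Ligand charges: each oxalate is −2. With an overall charge of −3 the iridium centre must be in the +1 oxidation state. Iridium is a group-9 element; Ir(I) is therefore d⁸. A 5d d⁸ ion has a large crystal-field splitting; square planar leaves the high-energy d_{x²−y²} orbital empty and maximises CFSE. → square planar.
For [FeI₄]−: Each iodide is −1; balancing the −1 overall charge requires Fe(III). Iron is a group-8 element; Fe(III) is therefore d⁵. A high-spin d⁵ ion has zero CFSE in either geometry, so four ligands adopt the sterically favoured tetrahedral geometry. → tetrahedral.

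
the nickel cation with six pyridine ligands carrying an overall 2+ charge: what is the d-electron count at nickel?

d8

Pyridine is neutral; balancing the +2 overall charge requires Ni(II).
Nickel is a group-10 element; Ni(II) is therefore d⁸.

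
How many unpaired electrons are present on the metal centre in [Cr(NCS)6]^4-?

Summing ligand charges against the −4 overall charge gives an oxidation state of +2 for chromium.
Group 6 minus oxidation state 2 gives a d⁴ configuration.
The spin state decides the count: Isothiocyanate is a weak-field ligand for a first-row metal, so the complex is high-spin.
An octahedral high-spin d⁴ ion is t₂g³e_g¹, giving 4 unpaired electrons.

4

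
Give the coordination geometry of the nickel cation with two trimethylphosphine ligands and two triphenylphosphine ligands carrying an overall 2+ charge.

Summing ligand charges against the +2 overall charge gives an oxidation state of +2 for nickel.
Nickel is a group-10 element; Ni(II) is therefore d⁸.
With 4 monodentate ligands the coordination number is 4.
Trimethylphosphine and triphenylphosphine are strong-field ligands (high in the spectrochemical series).
A 3d d⁸ ion with strong-field ligands gains enough CFSE to favour square planar over tetrahedral.

square planar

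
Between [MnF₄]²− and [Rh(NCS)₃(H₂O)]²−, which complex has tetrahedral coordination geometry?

For [MnF₄]²−: Ligand charges: each fluoride is −1. With an overall charge of −2 the manganese centre must be in the +2 oxidation state. Mn sits in group 7, so the d-electron count is 7 − 2 = 5. A high-spin d⁵ ion has zero CFSE in either geometry, so four ligands adopt the sterically favoured tetrahedral geometry. → tetrahedral.
For [Rh(NCS)₃(H₂O)]²−: Each isothiocyanate is −1; water is neutral; balancing the −2 overall charge requires Rh(I). Rhodium is a group-9 element; Rh(I) is therefore d⁸. A 4d d⁸ ion has a large crystal-field splitting; square planar leaves the high-energy d_{x²−y²} orbital empty and maximises CFSE. → square planar.

[MnF₄]²−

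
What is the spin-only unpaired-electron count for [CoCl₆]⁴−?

3 unpaired electrons

Summing ligand charges against the −4 overall charge gives an oxidation state of +2 for cobalt.
Group 9 minus oxidation state 2 gives a d⁷ configuration.
The spin state decides the count: Chloride is a weak-field ligand for a first-row metal, so the complex is high-spin.
An octahedral high-spin d⁷ ion is t₂g⁵e_g², giving 3 unpaired electrons.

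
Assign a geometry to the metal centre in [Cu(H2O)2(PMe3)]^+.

trigonal planar

Ligand charges: water is neutral; trimethylphosphine is neutral. With an overall charge of +1 the copper centre must be in the +1 oxidation state.
Cu sits in group 11, so the d-electron count is 11 − 1 = 10.
Coordination number: 3.
Three ligands around a d¹⁰ centre minimise repulsion in a trigonal-planar arrangement.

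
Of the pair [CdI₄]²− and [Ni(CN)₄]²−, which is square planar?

[Ni(CN)₄]²−

For [CdI₄]²−: Each iodide is −1; balancing the −2 overall charge requires Cd(II). Cadmium is a group-12 element; Cd(II) is therefore d¹⁰. A d¹⁰ ion has no crystal-field stabilisation preference between square planar and tetrahedral, so four ligands adopt the sterically favoured tetrahedral geometry. → tetrahedral.
For [Ni(CN)₄]²−: Ligand charges: each cyanide is −1. With an overall charge of −2 the nickel centre must be in the +2 oxidation state. Ni sits in group 10, so the d-electron count is 10 − 2 = 8. Cyanide is a strong-field ligand (high in the spectrochemical series). A 3d d⁸ ion with strong-field ligands gains enough CFSE to favour square planar over tetrahedral. → square planar.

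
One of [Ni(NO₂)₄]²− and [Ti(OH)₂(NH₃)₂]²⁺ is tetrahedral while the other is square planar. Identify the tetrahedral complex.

[Ti(OH)₂(NH₃)₂]²⁺

For [Ni(NO₂)₄]²−: Summing ligand charges against the −2 overall charge gives an oxidation state of +2 for nickel. Ni sits in group 10, so the d-electron count is 10 − 2 = 8. Nitro (N-bound nitrite) is a strong-field ligand (high in the spectrochemical series). A 3d d⁸ ion with strong-field ligands gains enough CFSE to favour square planar over tetrahedral. → square planar.
For [Ti(OH)₂(NH₃)₂]²⁺: Summing ligand charges against the +2 overall charge gives an oxidation state of +4 for titanium. Ti sits in group 4, so the d-electron count is 4 − 4 = 0. A d⁰ ion has no crystal-field stabilisation preference between square planar and tetrahedral, so four ligands adopt the sterically favoured tetrahedral geometry. → tetrahedral.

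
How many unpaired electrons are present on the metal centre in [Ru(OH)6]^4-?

Ligand charges: each hydroxide is −1. With an overall charge of −4 the ruthenium centre must be in the +2 oxidation state.
Ruthenium is a group-8 element; Ru(II) is therefore d⁶.
The spin state decides the count: a 4d ion has a large Δₒ and is invariably low-spin.
An octahedral low-spin d⁶ ion is t₂g⁶e_g⁰, giving 0 unpaired electrons.

0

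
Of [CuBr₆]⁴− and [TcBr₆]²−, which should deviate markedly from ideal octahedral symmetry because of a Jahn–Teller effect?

[CuBr₆]⁴−

[CuBr₆]⁴−: Each bromide is −1; balancing the −4 overall charge requires Cu(II). Cu sits in group 11, so the d-electron count is 11 − 2 = 9. The t₂g⁶e_g³ configuration has an unevenly filled e_g set; the Jahn–Teller theorem predicts a tetragonal distortion (typically axial elongation) to lift the degeneracy.
[TcBr₆]²−: Ligand charges: each bromide is −1. With an overall charge of −2 the technetium centre must be in the +4 oxidation state. Tc sits in group 7, so the d-electron count is 7 − 4 = 3. The d³ configuration leaves the e_g set evenly filled (or empty) — no strong Jahn–Teller driving force.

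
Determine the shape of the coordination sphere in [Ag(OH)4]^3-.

Ligand charges: each hydroxide is −1. With an overall charge of −3 the silver centre must be in the +1 oxidation state.
Group 11 minus oxidation state 1 gives a d¹⁰ configuration.
Coordination number: 4.
A d¹⁰ ion has no crystal-field stabilisation preference between square planar and tetrahedral, so four ligands adopt the sterically favoured tetrahedral geometry.

tetrahedral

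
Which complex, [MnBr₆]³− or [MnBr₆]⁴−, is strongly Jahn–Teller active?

[MnBr₆]³−

[MnBr₆]³−: Summing ligand charges against the −3 overall charge gives an oxidation state of +3 for manganese. Manganese is a group-7 element; Mn(III) is therefore d⁴. Bromide is a weak-field ligand for a first-row metal, so the complex is high-spin. The t₂g³e_g¹ (high-spin) configuration has an unevenly filled e_g set; the Jahn–Teller theorem predicts a tetragonal distortion (typically axial elongation) to lift the degeneracy.
[MnBr₆]⁴−: Each bromide is −1; balancing the −4 overall charge requires Mn(II). Manganese is a group-7 element; Mn(II) is therefore d⁵. Bromide is a weak-field ligand for a first-row metal, so the complex is high-spin. The d⁵ configuration leaves the e_g set evenly filled (or empty) — no strong Jahn–Teller driving force.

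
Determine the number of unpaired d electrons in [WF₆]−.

Each fluoride is −1; balancing the −1 overall charge requires W(V).
Group 6 minus oxidation state 5 gives a d¹ configuration.
In an octahedral field the d¹ configuration is t₂g¹e_g⁰ (only one arrangement possible), giving 1 unpaired electron.

1 unpaired electron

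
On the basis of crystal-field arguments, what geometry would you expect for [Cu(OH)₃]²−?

trigonal planar

Each hydroxide is −1; balancing the −2 overall charge requires Cu(I).
Group 11 minus oxidation state 1 gives a d¹⁰ configuration.
Coordination number: 3.
Three ligands around a d¹⁰ centre minimise repulsion in a trigonal-planar arrangement.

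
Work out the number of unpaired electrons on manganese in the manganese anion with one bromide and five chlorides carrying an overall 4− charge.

5 unpaired electrons

Ligand charges: each bromide is −1; each chloride is −1. With an overall charge of −4 the manganese centre must be in the +2 oxidation state.
Manganese is a group-7 element; Mn(II) is therefore d⁵.
The spin state decides the count: Bromide and chloride are weak-field ligands for a first-row metal, so the complex is high-spin.
An octahedral high-spin d⁵ ion is t₂g³e_g², giving 5 unpaired electrons.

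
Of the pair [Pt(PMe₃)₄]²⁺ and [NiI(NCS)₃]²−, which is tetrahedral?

For [Pt(PMe₃)₄]²⁺: Summing ligand charges against the +2 overall charge gives an oxidation state of +2 for platinum. Group 10 minus oxidation state 2 gives a d⁸ configuration. A 5d d⁸ ion has a large crystal-field splitting; square planar leaves the high-energy d_{x²−y²} orbital empty and maximises CFSE. → square planar.
For [NiI(NCS)₃]²−: Summing ligand charges against the −2 overall charge gives an oxidation state of +2 for nickel. Ni sits in group 10, so the d-electron count is 10 − 2 = 8. Iodide and isothiocyanate are weak-field ligands. With weak-field ligands the CFSE gain from square planar is small, so a 3d d⁸ ion takes the sterically preferred tetrahedral geometry. → tetrahedral.

[NiI(NCS)₃]²−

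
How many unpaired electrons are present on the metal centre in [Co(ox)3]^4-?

3 unpaired electrons

Summing ligand charges against the −4 overall charge gives an oxidation state of +2 for cobalt.
Group 9 minus oxidation state 2 gives a d⁷ configuration.
Counting donor atoms: 3×oxalate (bidentate) → 6 donors. Coordination number = 6.
The spin state decides the count: Oxalate is a weak-field ligand for a first-row metal, so the complex is high-spin.
An octahedral high-spin d⁷ ion is t₂g⁵e_g², giving 3 unpaired electrons.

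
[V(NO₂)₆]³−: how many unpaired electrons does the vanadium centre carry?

2

Ligand charges: each nitro (N-bound nitrite) is −1. With an overall charge of −3 the vanadium centre must be in the +3 oxidation state.
V sits in group 5, so the d-electron count is 5 − 3 = 2.
In an octahedral field the d² configuration is t₂g²e_g⁰ (only one arrangement possible), giving 2 unpaired electrons.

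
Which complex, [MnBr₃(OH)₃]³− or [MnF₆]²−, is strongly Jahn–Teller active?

[MnBr₃(OH)₃]³−

[MnBr₃(OH)₃]³−: Each bromide is −1; each hydroxide is −1; balancing the −3 overall charge requires Mn(III). Mn sits in group 7, so the d-electron count is 7 − 3 = 4. Bromide and hydroxide are weak-field ligands for a first-row metal, so the complex is high-spin. The t₂g³e_g¹ (high-spin) configuration has an unevenly filled e_g set; the Jahn–Teller theorem predicts a tetragonal distortion (typically axial elongation) to lift the degeneracy.
[MnF₆]²−: Summing ligand charges against the −2 overall charge gives an oxidation state of +4 for manganese. Mn sits in group 7, so the d-electron count is 7 − 4 = 3. The d³ configuration leaves the e_g set evenly filled (or empty) — no strong Jahn–Teller driving force.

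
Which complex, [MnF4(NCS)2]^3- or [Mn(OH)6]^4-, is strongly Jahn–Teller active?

[MnF4(NCS)2]^3-

[MnF4(NCS)2]^3-: Summing ligand charges against the −3 overall charge gives an oxidation state of +3 for manganese. Group 7 minus oxidation state 3 gives a d⁴ configuration. Fluoride and isothiocyanate are weak-field ligands for a first-row metal, so the complex is high-spin. The t₂g³e_g¹ (high-spin) configuration has an unevenly filled e_g set; the Jahn–Teller theorem predicts a tetragonal distortion (typically axial elongation) to lift the degeneracy.
[Mn(OH)6]^4-: Ligand charges: each hydroxide is −1. With an overall charge of −4 the manganese centre must be in the +2 oxidation state. Group 7 minus oxidation state 2 gives a d⁵ configuration. Hydroxide is a weak-field ligand for a first-row metal, so the complex is high-spin. The d⁵ configuration leaves the e_g set evenly filled (or empty) — no strong Jahn–Teller driving force.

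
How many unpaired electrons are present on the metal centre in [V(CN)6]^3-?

Ligand charges: each cyanide is −1. With an overall charge of −3 the vanadium centre must be in the +3 oxidation state.
Vanadium is a group-5 element; V(III) is therefore d².
In an octahedral field the d² configuration is t₂g²e_g⁰ (only one arrangement possible), giving 2 unpaired electrons.

2 unpaired electrons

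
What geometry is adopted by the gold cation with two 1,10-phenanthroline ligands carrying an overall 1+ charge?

Ligand charges: 1,10-phenanthroline is neutral. With an overall charge of +1 the gold centre must be in the +1 oxidation state.
Gold is a group-11 element; Au(I) is therefore d¹⁰.
Counting donor atoms: 2×1,10-phenanthroline (bidentate) → 4 donors. Coordination number = 4.
A d¹⁰ ion has no crystal-field stabilisation preference between square planar and tetrahedral, so four ligands adopt the sterically favoured tetrahedral geometry.

tetrahedral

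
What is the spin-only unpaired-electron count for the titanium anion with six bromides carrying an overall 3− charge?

1

Each bromide is −1; balancing the −3 overall charge requires Ti(III).
Ti sits in group 4, so the d-electron count is 4 − 3 = 1.
In an octahedral field the d¹ configuration is t₂g¹e_g⁰ (only one arrangement possible), giving 1 unpaired electron.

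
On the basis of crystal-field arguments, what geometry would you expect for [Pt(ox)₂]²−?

square planar

Ligand charges: each oxalate is −2. With an overall charge of −2 the platinum centre must be in the +2 oxidation state.
Platinum is a group-10 element; Pt(II) is therefore d⁸.
Counting donor atoms: 2×oxalate (bidentate) → 4 donors. Coordination number = 4.
A 5d d⁸ ion has a large crystal-field splitting; square planar leaves the high-energy d_{x²−y²} orbital empty and maximises CFSE.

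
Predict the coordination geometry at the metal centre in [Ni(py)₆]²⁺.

octahedral

Summing ligand charges against the +2 overall charge gives an oxidation state of +2 for nickel.
Group 10 minus oxidation state 2 gives a d⁸ configuration.
With 6 monodentate ligands the coordination number is 6.
Six donors around a single metal centre give an octahedral coordination sphere.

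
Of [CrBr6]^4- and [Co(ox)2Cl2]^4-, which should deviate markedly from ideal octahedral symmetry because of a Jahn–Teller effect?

[CrBr6]^4-

[CrBr6]^4-: Summing ligand charges against the −4 overall charge gives an oxidation state of +2 for chromium. Group 6 minus oxidation state 2 gives a d⁴ configuration. Bromide is a weak-field ligand for a first-row metal, so the complex is high-spin. The t₂g³e_g¹ (high-spin) configuration has an unevenly filled e_g set; the Jahn–Teller theorem predicts a tetragonal distortion (typically axial elongation) to lift the degeneracy.
[Co(ox)2Cl2]^4-: Summing ligand charges against the −4 overall charge gives an oxidation state of +2 for cobalt. Co sits in group 9, so the d-electron count is 9 − 2 = 7. Chloride and oxalate are weak-field ligands for a first-row metal, so the complex is high-spin. The d⁷ configuration leaves the e_g set evenly filled (or empty) — no strong Jahn–Teller driving force.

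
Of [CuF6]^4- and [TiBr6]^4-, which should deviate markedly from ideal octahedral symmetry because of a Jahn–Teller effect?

[CuF6]^4-: Ligand charges: each fluoride is −1. With an overall charge of −4 the copper centre must be in the +2 oxidation state. Group 11 minus oxidation state 2 gives a d⁹ configuration. The t₂g⁶e_g³ configuration has an unevenly filled e_g set; the Jahn–Teller theorem predicts a tetragonal distortion (typically axial elongation) to lift the degeneracy.
[TiBr6]^4-: Summing ligand charges against the −4 overall charge gives an oxidation state of +2 for titanium. Group 4 minus oxidation state 2 gives a d² configuration. The d² configuration leaves the e_g set evenly filled (or empty) — no strong Jahn–Teller driving force.

[CuF6]^4-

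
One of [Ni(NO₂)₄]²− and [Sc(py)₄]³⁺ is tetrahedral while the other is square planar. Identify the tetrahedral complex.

[Sc(py)₄]³⁺

For [Ni(NO₂)₄]²−: Summing ligand charges against the −2 overall charge gives an oxidation state of +2 for nickel. Group 10 minus oxidation state 2 gives a d⁸ configuration. Nitro (N-bound nitrite) is a strong-field ligand (high in the spectrochemical series). A 3d d⁸ ion with strong-field ligands gains enough CFSE to favour square planar over tetrahedral. → square planar.
For [Sc(py)₄]³⁺: Pyridine is neutral; balancing the +3 overall charge requires Sc(III). Sc sits in group 3, so the d-electron count is 3 − 3 = 0. A d⁰ ion has no crystal-field stabilisation preference between square planar and tetrahedral, so four ligands adopt the sterically favoured tetrahedral geometry. → tetrahedral.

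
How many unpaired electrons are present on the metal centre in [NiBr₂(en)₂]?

2

Summing ligand charges against the 0 overall charge gives an oxidation state of +2 for nickel.
Group 10 minus oxidation state 2 gives a d⁸ configuration.
Counting donor atoms: 2×bromide (monodentate) → 2 donors; 2×ethylenediamine (bidentate) → 4 donors. Coordination number = 6.
In an octahedral field the d⁸ configuration is t₂g⁶e_g² (only one arrangement possible), giving 2 unpaired electrons.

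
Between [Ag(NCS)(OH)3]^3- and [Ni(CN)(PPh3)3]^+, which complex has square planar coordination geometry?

[Ni(CN)(PPh3)3]^+

For [Ag(NCS)(OH)3]^3-: Summing ligand charges against the −3 overall charge gives an oxidation state of +1 for silver. Silver is a group-11 element; Ag(I) is therefore d¹⁰. A d¹⁰ ion has no crystal-field stabilisation preference between square planar and tetrahedral, so four ligands adopt the sterically favoured tetrahedral geometry. → tetrahedral.
For [Ni(CN)(PPh3)3]^+: Each cyanide is −1; triphenylphosphine is neutral; balancing the +1 overall charge requires Ni(II). Nickel is a group-10 element; Ni(II) is therefore d⁸. Cyanide and triphenylphosphine are strong-field ligands (high in the spectrochemical series). A 3d d⁸ ion with strong-field ligands gains enough CFSE to favour square planar over tetrahedral. → square planar.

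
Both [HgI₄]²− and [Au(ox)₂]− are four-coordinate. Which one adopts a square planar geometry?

For [HgI₄]²−: Summing ligand charges against the −2 overall charge gives an oxidation state of +2 for mercury. Mercury is a group-12 element; Hg(II) is therefore d¹⁰. A d¹⁰ ion has no crystal-field stabilisation preference between square planar and tetrahedral, so four ligands adopt the sterically favoured tetrahedral geometry. → tetrahedral.
For [Au(ox)₂]−: Summing ligand charges against the −1 overall charge gives an oxidation state of +3 for gold. Gold is a group-11 element; Au(III) is therefore d⁸. A 5d d⁸ ion has a large crystal-field splitting; square planar leaves the high-energy d_{x²−y²} orbital empty and maximises CFSE. → square planar.

[Au(ox)₂]−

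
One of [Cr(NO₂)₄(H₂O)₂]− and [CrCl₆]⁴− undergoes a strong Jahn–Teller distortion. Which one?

[Cr(NO₂)₄(H₂O)₂]−: Summing ligand charges against the −1 overall charge gives an oxidation state of +3 for chromium. Chromium is a group-6 element; Cr(III) is therefore d³. The d³ configuration leaves the e_g set evenly filled (or empty) — no strong Jahn–Teller driving force.
[CrCl₆]⁴−: Ligand charges: each chloride is −1. With an overall charge of −4 the chromium centre must be in the +2 oxidation state. Chromium is a group-6 element; Cr(II) is therefore d⁴. Chloride is a weak-field ligand for a first-row metal, so the complex is high-spin. The t₂g³e_g¹ (high-spin) configuration has an unevenly filled e_g set; the Jahn–Teller theorem predicts a tetragonal distortion (typically axial elongation) to lift the degeneracy.

[CrCl₆]⁴−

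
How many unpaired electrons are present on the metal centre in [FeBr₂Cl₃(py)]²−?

Ligand charges: each bromide is −1; each chloride is −1; pyridine is neutral. With an overall charge of −2 the iron centre must be in the +3 oxidation state.
Iron is a group-8 element; Fe(III) is therefore d⁵.
The spin state decides the count: Bromide and chloride are weak-field ligands for a first-row metal, so the complex is high-spin.
An octahedral high-spin d⁵ ion is t₂g³e_g², giving 5 unpaired electrons.

5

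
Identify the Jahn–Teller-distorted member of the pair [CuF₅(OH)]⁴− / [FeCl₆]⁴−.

[CuF₅(OH)]⁴−

[CuF₅(OH)]⁴−: Ligand charges: each fluoride is −1; each hydroxide is −1. With an overall charge of −4 the copper centre must be in the +2 oxidation state. Group 11 minus oxidation state 2 gives a d⁹ configuration. The t₂g⁶e_g³ configuration has an unevenly filled e_g set; the Jahn–Teller theorem predicts a tetragonal distortion (typically axial elongation) to lift the degeneracy.
[FeCl₆]⁴−: Each chloride is −1; balancing the −4 overall charge requires Fe(II). Fe sits in group 8, so the d-electron count is 8 − 2 = 6. Chloride is a weak-field ligand for a first-row metal, so the complex is high-spin. The d⁶ configuration leaves the e_g set evenly filled (or empty) — no strong Jahn–Teller driving force.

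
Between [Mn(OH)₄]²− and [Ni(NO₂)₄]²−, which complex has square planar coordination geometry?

For [Mn(OH)₄]²−: Ligand charges: each hydroxide is −1. With an overall charge of −2 the manganese centre must be in the +2 oxidation state. Mn sits in group 7, so the d-electron count is 7 − 2 = 5. A high-spin d⁵ ion has zero CFSE in either geometry, so four ligands adopt the sterically favoured tetrahedral geometry. → tetrahedral.
For [Ni(NO₂)₄]²−: Ligand charges: each nitro (N-bound nitrite) is −1. With an overall charge of −2 the nickel centre must be in the +2 oxidation state. Nickel is a group-10 element; Ni(II) is therefore d⁸. Nitro (N-bound nitrite) is a strong-field ligand (high in the spectrochemical series). A 3d d⁸ ion with strong-field ligands gains enough CFSE to favour square planar over tetrahedral. → square planar.

[Ni(NO₂)₄]²−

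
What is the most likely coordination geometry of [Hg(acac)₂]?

Ligand charges: each acetylacetonate is −1. With an overall charge of 0 the mercury centre must be in the +2 oxidation state.
Group 12 minus oxidation state 2 gives a d¹⁰ configuration.
Counting donor atoms: 2×acetylacetonate (bidentate) → 4 donors. Coordination number = 4.
A d¹⁰ ion has no crystal-field stabilisation preference between square planar and tetrahedral, so four ligands adopt the sterically favoured tetrahedral geometry.

tetrahedral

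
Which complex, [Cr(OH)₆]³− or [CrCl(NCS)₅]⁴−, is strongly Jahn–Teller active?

[CrCl(NCS)₅]⁴−

[Cr(OH)₆]³−: Summing ligand charges against the −3 overall charge gives an oxidation state of +3 for chromium. Chromium is a group-6 element; Cr(III) is therefore d³. The d³ configuration leaves the e_g set evenly filled (or empty) — no strong Jahn–Teller driving force.
[CrCl(NCS)₅]⁴−: Each chloride is −1; each isothiocyanate is −1; balancing the −4 overall charge requires Cr(II). Cr sits in group 6, so the d-electron count is 6 − 2 = 4. Chloride and isothiocyanate are weak-field ligands for a first-row metal, so the complex is high-spin. The t₂g³e_g¹ (high-spin) configuration has an unevenly filled e_g set; the Jahn–Teller theorem predicts a tetragonal distortion (typically axial elongation) to lift the degeneracy.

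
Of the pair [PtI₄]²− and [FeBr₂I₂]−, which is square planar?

For [PtI₄]²−: Ligand charges: each iodide is −1. With an overall charge of −2 the platinum centre must be in the +2 oxidation state. Platinum is a group-10 element; Pt(II) is therefore d⁸. A 5d d⁸ ion has a large crystal-field splitting; square planar leaves the high-energy d_{x²−y²} orbital empty and maximises CFSE. → square planar.
For [FeBr₂I₂]−: Ligand charges: each bromide is −1; each iodide is −1. With an overall charge of −1 the iron centre must be in the +3 oxidation state. Iron is a group-8 element; Fe(III) is therefore d⁵. A high-spin d⁵ ion has zero CFSE in either geometry, so four ligands adopt the sterically favoured tetrahedral geometry. → tetrahedral.

[PtI₄]²−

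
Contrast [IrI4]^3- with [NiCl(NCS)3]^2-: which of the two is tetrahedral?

[NiCl(NCS)3]^2-

For [IrI4]^3-: Ligand charges: each iodide is −1. With an overall charge of −3 the iridium centre must be in the +1 oxidation state. Ir sits in group 9, so the d-electron count is 9 − 1 = 8. A 5d d⁸ ion has a large crystal-field splitting; square planar leaves the high-energy d_{x²−y²} orbital empty and maximises CFSE. → square planar.
For [NiCl(NCS)3]^2-: Summing ligand charges against the −2 overall charge gives an oxidation state of +2 for nickel. Ni sits in group 10, so the d-electron count is 10 − 2 = 8. Chloride and isothiocyanate are weak-field ligands. With weak-field ligands the CFSE gain from square planar is small, so a 3d d⁸ ion takes the sterically preferred tetrahedral geometry. → tetrahedral.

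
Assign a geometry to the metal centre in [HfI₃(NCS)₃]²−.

octahedral

Each iodide is −1; each isothiocyanate is −1; balancing the −2 overall charge requires Hf(IV).
Hafnium is a group-4 element; Hf(IV) is therefore d⁰.
Coordination number: 6.
Six donors around a single metal centre give an octahedral coordination sphere.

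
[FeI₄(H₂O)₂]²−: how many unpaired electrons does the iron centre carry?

Ligand charges: each iodide is −1; water is neutral. With an overall charge of −2 the iron centre must be in the +2 oxidation state.
Fe sits in group 8, so the d-electron count is 8 − 2 = 6.
The spin state decides the count: Iodide is a weak-field ligand for a first-row metal, so the complex is high-spin.
An octahedral high-spin d⁶ ion is t₂g⁴e_g², giving 4 unpaired electrons.

4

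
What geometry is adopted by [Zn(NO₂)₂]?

Each nitro (N-bound nitrite) is −1; balancing the 0 overall charge requires Zn(II).
Zinc is a group-12 element; Zn(II) is therefore d¹⁰.
With 2 monodentate ligands the coordination number is 2.
A d¹⁰ ion with only two ligands adopts a linear arrangement (sp hybridisation; no CFSE preference).

linear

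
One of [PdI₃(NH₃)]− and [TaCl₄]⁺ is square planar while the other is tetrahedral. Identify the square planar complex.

For [PdI₃(NH₃)]−: Summing ligand charges against the −1 overall charge gives an oxidation state of +2 for palladium. Palladium is a group-10 element; Pd(II) is therefore d⁸. A 4d d⁸ ion has a large crystal-field splitting; square planar leaves the high-energy d_{x²−y²} orbital empty and maximises CFSE. → square planar.
For [TaCl₄]⁺: Each chloride is −1; balancing the +1 overall charge requires Ta(V). Group 5 minus oxidation state 5 gives a d⁰ configuration. A d⁰ ion has no crystal-field stabilisation preference between square planar and tetrahedral, so four ligands adopt the sterically favoured tetrahedral geometry. → tetrahedral.

[PdI₃(NH₃)]−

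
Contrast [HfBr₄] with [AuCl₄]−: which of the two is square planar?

For [HfBr₄]: Each bromide is −1; balancing the 0 overall charge requires Hf(IV). Group 4 minus oxidation state 4 gives a d⁰ configuration. A d⁰ ion has no crystal-field stabilisation preference between square planar and tetrahedral, so four ligands adopt the sterically favoured tetrahedral geometry. → tetrahedral.
For [AuCl₄]−: Ligand charges: each chloride is −1. With an overall charge of −1 the gold centre must be in the +3 oxidation state. Au sits in group 11, so the d-electron count is 11 − 3 = 8. A 5d d⁸ ion has a large crystal-field splitting; square planar leaves the high-energy d_{x²−y²} orbital empty and maximises CFSE. → square planar.

[AuCl₄]−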